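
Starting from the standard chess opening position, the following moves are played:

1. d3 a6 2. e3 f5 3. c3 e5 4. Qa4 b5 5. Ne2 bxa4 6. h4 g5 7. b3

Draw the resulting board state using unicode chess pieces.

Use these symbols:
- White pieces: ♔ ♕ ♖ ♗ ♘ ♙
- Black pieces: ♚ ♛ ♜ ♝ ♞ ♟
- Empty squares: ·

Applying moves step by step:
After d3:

♜ ♞ ♝ ♛ ♚ ♝ ♞ ♜
♟ ♟ ♟ ♟ ♟ ♟ ♟ ♟
· · · · · · · ·
· · · · · · · ·
· · · · · · · ·
· · · ♙ · · · ·
♙ ♙ ♙ · ♙ ♙ ♙ ♙
♖ ♘ ♗ ♕ ♔ ♗ ♘ ♖


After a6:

♜ ♞ ♝ ♛ ♚ ♝ ♞ ♜
· ♟ ♟ ♟ ♟ ♟ ♟ ♟
♟ · · · · · · ·
· · · · · · · ·
· · · · · · · ·
· · · ♙ · · · ·
♙ ♙ ♙ · ♙ ♙ ♙ ♙
♖ ♘ ♗ ♕ ♔ ♗ ♘ ♖


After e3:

♜ ♞ ♝ ♛ ♚ ♝ ♞ ♜
· ♟ ♟ ♟ ♟ ♟ ♟ ♟
♟ · · · · · · ·
· · · · · · · ·
· · · · · · · ·
· · · ♙ ♙ · · ·
♙ ♙ ♙ · · ♙ ♙ ♙
♖ ♘ ♗ ♕ ♔ ♗ ♘ ♖


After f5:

♜ ♞ ♝ ♛ ♚ ♝ ♞ ♜
· ♟ ♟ ♟ ♟ · ♟ ♟
♟ · · · · · · ·
· · · · · ♟ · ·
· · · · · · · ·
· · · ♙ ♙ · · ·
♙ ♙ ♙ · · ♙ ♙ ♙
♖ ♘ ♗ ♕ ♔ ♗ ♘ ♖


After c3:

♜ ♞ ♝ ♛ ♚ ♝ ♞ ♜
· ♟ ♟ ♟ ♟ · ♟ ♟
♟ · · · · · · ·
· · · · · ♟ · ·
· · · · · · · ·
· · ♙ ♙ ♙ · · ·
♙ ♙ · · · ♙ ♙ ♙
♖ ♘ ♗ ♕ ♔ ♗ ♘ ♖


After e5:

♜ ♞ ♝ ♛ ♚ ♝ ♞ ♜
· ♟ ♟ ♟ · · ♟ ♟
♟ · · · · · · ·
· · · · ♟ ♟ · ·
· · · · · · · ·
· · ♙ ♙ ♙ · · ·
♙ ♙ · · · ♙ ♙ ♙
♖ ♘ ♗ ♕ ♔ ♗ ♘ ♖


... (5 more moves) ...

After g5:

♜ ♞ ♝ ♛ ♚ ♝ ♞ ♜
· · ♟ ♟ · · · ♟
♟ · · · · · · ·
· · · · ♟ ♟ ♟ ·
♟ · · · · · · ♙
· · ♙ ♙ ♙ · · ·
♙ ♙ · · ♘ ♙ ♙ ·
♖ ♘ ♗ · ♔ ♗ · ♖


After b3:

♜ ♞ ♝ ♛ ♚ ♝ ♞ ♜
· · ♟ ♟ · · · ♟
♟ · · · · · · ·
· · · · ♟ ♟ ♟ ·
♟ · · · · · · ♙
· ♙ ♙ ♙ ♙ · · ·
♙ · · · ♘ ♙ ♙ ·
♖ ♘ ♗ · ♔ ♗ · ♖



  a b c d e f g h
  ─────────────────
8│♜ ♞ ♝ ♛ ♚ ♝ ♞ ♜│8
7│· · ♟ ♟ · · · ♟│7
6│♟ · · · · · · ·│6
5│· · · · ♟ ♟ ♟ ·│5
4│♟ · · · · · · ♙│4
3│· ♙ ♙ ♙ ♙ · · ·│3
2│♙ · · · ♘ ♙ ♙ ·│2
1│♖ ♘ ♗ · ♔ ♗ · ♖│1
  ─────────────────
  a b c d e f g h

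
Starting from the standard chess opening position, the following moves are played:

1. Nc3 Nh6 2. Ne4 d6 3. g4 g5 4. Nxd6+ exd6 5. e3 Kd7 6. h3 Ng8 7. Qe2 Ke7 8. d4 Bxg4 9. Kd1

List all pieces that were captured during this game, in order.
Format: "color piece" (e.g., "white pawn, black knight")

Tracking captures:
  Nxd6+: captured black pawn
  exd6: captured white knight
  Bxg4: captured white pawn

black pawn, white knight, white pawn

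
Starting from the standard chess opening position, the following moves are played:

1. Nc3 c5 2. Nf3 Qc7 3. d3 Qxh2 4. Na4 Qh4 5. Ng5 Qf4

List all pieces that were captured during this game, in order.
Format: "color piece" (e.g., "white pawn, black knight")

Tracking captures:
  Qxh2: captured white pawn

white pawn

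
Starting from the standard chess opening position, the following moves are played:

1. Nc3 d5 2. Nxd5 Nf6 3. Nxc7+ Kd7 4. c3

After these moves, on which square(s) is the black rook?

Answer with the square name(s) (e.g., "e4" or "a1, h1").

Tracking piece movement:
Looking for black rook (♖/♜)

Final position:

  a b c d e f g h
  ─────────────────
8│♜ ♞ ♝ ♛ · ♝ · ♜│8
7│♟ ♟ ♘ ♚ ♟ ♟ ♟ ♟│7
6│· · · · · ♞ · ·│6
5│· · · · · · · ·│5
4│· · · · · · · ·│4
3│· · ♙ · · · · ·│3
2│♙ ♙ · ♙ ♙ ♙ ♙ ♙│2
1│♖ · ♗ ♕ ♔ ♗ ♘ ♖│1
  ─────────────────
  a b c d e f g h


a8, h8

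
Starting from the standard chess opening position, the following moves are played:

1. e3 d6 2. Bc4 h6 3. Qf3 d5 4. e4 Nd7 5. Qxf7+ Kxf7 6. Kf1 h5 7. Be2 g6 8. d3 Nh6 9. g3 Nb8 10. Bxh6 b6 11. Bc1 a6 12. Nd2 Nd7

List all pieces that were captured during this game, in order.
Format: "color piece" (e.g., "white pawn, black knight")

Tracking captures:
  Qxf7+: captured black pawn
  Kxf7: captured white queen
  Bxh6: captured black knight

black pawn, white queen, black knight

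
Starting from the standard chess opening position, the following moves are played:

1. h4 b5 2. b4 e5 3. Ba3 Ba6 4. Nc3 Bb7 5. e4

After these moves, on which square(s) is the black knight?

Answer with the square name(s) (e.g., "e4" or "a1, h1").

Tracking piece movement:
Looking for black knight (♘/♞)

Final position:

  a b c d e f g h
  ─────────────────
8│♜ ♞ · ♛ ♚ ♝ ♞ ♜│8
7│♟ ♝ ♟ ♟ · ♟ ♟ ♟│7
6│· · · · · · · ·│6
5│· ♟ · · ♟ · · ·│5
4│· ♙ · · ♙ · · ♙│4
3│♗ · ♘ · · · · ·│3
2│♙ · ♙ ♙ · ♙ ♙ ·│2
1│♖ · · ♕ ♔ ♗ ♘ ♖│1
  ─────────────────
  a b c d e f g h


b8, g8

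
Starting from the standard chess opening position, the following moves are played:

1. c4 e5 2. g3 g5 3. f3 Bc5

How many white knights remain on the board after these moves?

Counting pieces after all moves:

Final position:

  a b c d e f g h
  ─────────────────
8│♜ ♞ ♝ ♛ ♚ · ♞ ♜│8
7│♟ ♟ ♟ ♟ · ♟ · ♟│7
6│· · · · · · · ·│6
5│· · ♝ · ♟ · ♟ ·│5
4│· · ♙ · · · · ·│4
3│· · · · · ♙ ♙ ·│3
2│♙ ♙ · ♙ ♙ · · ♙│2
1│♖ ♘ ♗ ♕ ♔ ♗ ♘ ♖│1
  ─────────────────
  a b c d e f g h


2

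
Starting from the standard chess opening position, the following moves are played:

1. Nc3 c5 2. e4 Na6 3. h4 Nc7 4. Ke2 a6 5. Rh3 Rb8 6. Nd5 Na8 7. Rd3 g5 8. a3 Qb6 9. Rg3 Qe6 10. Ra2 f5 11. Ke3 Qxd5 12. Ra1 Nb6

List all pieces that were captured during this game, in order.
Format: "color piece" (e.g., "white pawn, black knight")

Tracking captures:
  Qxd5: captured white knight

white knight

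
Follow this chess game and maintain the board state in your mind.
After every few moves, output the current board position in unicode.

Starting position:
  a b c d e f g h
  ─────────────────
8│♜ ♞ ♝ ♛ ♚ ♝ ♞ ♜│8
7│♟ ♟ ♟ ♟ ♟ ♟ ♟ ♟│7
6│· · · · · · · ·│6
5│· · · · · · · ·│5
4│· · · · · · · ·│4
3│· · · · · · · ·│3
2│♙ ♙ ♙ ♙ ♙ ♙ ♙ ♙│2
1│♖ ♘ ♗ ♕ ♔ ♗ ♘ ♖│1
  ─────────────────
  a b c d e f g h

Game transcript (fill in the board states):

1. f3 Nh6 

  a b c d e f g h
  ─────────────────
8│♜ ♞ ♝ ♛ ♚ ♝ · ♜│8
7│♟ ♟ ♟ ♟ ♟ ♟ ♟ ♟│7
6│· · · · · · · ♞│6
5│· · · · · · · ·│5
4│· · · · · · · ·│4
3│· · · · · ♙ · ·│3
2│♙ ♙ ♙ ♙ ♙ · ♙ ♙│2
1│♖ ♘ ♗ ♕ ♔ ♗ ♘ ♖│1
  ─────────────────
  a b c d e f g h

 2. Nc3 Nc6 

  a b c d e f g h
  ─────────────────
8│♜ · ♝ ♛ ♚ ♝ · ♜│8
7│♟ ♟ ♟ ♟ ♟ ♟ ♟ ♟│7
6│· · ♞ · · · · ♞│6
5│· · · · · · · ·│5
4│· · · · · · · ·│4
3│· · ♘ · · ♙ · ·│3
2│♙ ♙ ♙ ♙ ♙ · ♙ ♙│2
1│♖ · ♗ ♕ ♔ ♗ ♘ ♖│1
  ─────────────────
  a b c d e f g h

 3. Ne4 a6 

  a b c d e f g h
  ─────────────────
8│♜ · ♝ ♛ ♚ ♝ · ♜│8
7│· ♟ ♟ ♟ ♟ ♟ ♟ ♟│7
6│♟ · ♞ · · · · ♞│6
5│· · · · · · · ·│5
4│· · · · ♘ · · ·│4
3│· · · · · ♙ · ·│3
2│♙ ♙ ♙ ♙ ♙ · ♙ ♙│2
1│♖ · ♗ ♕ ♔ ♗ ♘ ♖│1
  ─────────────────
  a b c d e f g h

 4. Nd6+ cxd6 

  a b c d e f g h
  ─────────────────
8│♜ · ♝ ♛ ♚ ♝ · ♜│8
7│· ♟ · ♟ ♟ ♟ ♟ ♟│7
6│♟ · ♞ ♟ · · · ♞│6
5│· · · · · · · ·│5
4│· · · · · · · ·│4
3│· · · · · ♙ · ·│3
2│♙ ♙ ♙ ♙ ♙ · ♙ ♙│2
1│♖ · ♗ ♕ ♔ ♗ ♘ ♖│1
  ─────────────────
  a b c d e f g h

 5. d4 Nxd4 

  a b c d e f g h
  ─────────────────
8│♜ · ♝ ♛ ♚ ♝ · ♜│8
7│· ♟ · ♟ ♟ ♟ ♟ ♟│7
6│♟ · · ♟ · · · ♞│6
5│· · · · · · · ·│5
4│· · · ♞ · · · ·│4
3│· · · · · ♙ · ·│3
2│♙ ♙ ♙ · ♙ · ♙ ♙│2
1│♖ · ♗ ♕ ♔ ♗ ♘ ♖│1
  ─────────────────
  a b c d e f g h



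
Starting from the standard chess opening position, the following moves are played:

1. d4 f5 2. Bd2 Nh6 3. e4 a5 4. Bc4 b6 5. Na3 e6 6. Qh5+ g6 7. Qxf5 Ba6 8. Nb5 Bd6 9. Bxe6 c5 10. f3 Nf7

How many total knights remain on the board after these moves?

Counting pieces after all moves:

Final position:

  a b c d e f g h
  ─────────────────
8│♜ ♞ · ♛ ♚ · · ♜│8
7│· · · ♟ · ♞ · ♟│7
6│♝ ♟ · ♝ ♗ · ♟ ·│6
5│♟ ♘ ♟ · · ♕ · ·│5
4│· · · ♙ ♙ · · ·│4
3│· · · · · ♙ · ·│3
2│♙ ♙ ♙ ♗ · · ♙ ♙│2
1│♖ · · · ♔ · ♘ ♖│1
  ─────────────────
  a b c d e f g h


4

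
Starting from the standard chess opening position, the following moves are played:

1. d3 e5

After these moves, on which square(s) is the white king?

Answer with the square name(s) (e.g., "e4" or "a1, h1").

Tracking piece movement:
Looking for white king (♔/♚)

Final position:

  a b c d e f g h
  ─────────────────
8│♜ ♞ ♝ ♛ ♚ ♝ ♞ ♜│8
7│♟ ♟ ♟ ♟ · ♟ ♟ ♟│7
6│· · · · · · · ·│6
5│· · · · ♟ · · ·│5
4│· · · · · · · ·│4
3│· · · ♙ · · · ·│3
2│♙ ♙ ♙ · ♙ ♙ ♙ ♙│2
1│♖ ♘ ♗ ♕ ♔ ♗ ♘ ♖│1
  ─────────────────
  a b c d e f g h


e1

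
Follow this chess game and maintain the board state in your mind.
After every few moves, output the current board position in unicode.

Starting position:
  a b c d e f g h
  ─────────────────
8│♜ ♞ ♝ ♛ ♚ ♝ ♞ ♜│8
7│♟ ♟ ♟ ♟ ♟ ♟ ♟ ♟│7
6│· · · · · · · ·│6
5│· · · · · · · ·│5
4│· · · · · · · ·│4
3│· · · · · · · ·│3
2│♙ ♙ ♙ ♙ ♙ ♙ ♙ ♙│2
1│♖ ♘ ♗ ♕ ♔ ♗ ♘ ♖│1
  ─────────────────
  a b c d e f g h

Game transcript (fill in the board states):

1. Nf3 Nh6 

  a b c d e f g h
  ─────────────────
8│♜ ♞ ♝ ♛ ♚ ♝ · ♜│8
7│♟ ♟ ♟ ♟ ♟ ♟ ♟ ♟│7
6│· · · · · · · ♞│6
5│· · · · · · · ·│5
4│· · · · · · · ·│4
3│· · · · · ♘ · ·│3
2│♙ ♙ ♙ ♙ ♙ ♙ ♙ ♙│2
1│♖ ♘ ♗ ♕ ♔ ♗ · ♖│1
  ─────────────────
  a b c d e f g h

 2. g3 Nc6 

  a b c d e f g h
  ─────────────────
8│♜ · ♝ ♛ ♚ ♝ · ♜│8
7│♟ ♟ ♟ ♟ ♟ ♟ ♟ ♟│7
6│· · ♞ · · · · ♞│6
5│· · · · · · · ·│5
4│· · · · · · · ·│4
3│· · · · · ♘ ♙ ·│3
2│♙ ♙ ♙ ♙ ♙ ♙ · ♙│2
1│♖ ♘ ♗ ♕ ♔ ♗ · ♖│1
  ─────────────────
  a b c d e f g h

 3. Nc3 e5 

  a b c d e f g h
  ─────────────────
8│♜ · ♝ ♛ ♚ ♝ · ♜│8
7│♟ ♟ ♟ ♟ · ♟ ♟ ♟│7
6│· · ♞ · · · · ♞│6
5│· · · · ♟ · · ·│5
4│· · · · · · · ·│4
3│· · ♘ · · ♘ ♙ ·│3
2│♙ ♙ ♙ ♙ ♙ ♙ · ♙│2
1│♖ · ♗ ♕ ♔ ♗ · ♖│1
  ─────────────────
  a b c d e f g h

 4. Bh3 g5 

  a b c d e f g h
  ─────────────────
8│♜ · ♝ ♛ ♚ ♝ · ♜│8
7│♟ ♟ ♟ ♟ · ♟ · ♟│7
6│· · ♞ · · · · ♞│6
5│· · · · ♟ · ♟ ·│5
4│· · · · · · · ·│4
3│· · ♘ · · ♘ ♙ ♗│3
2│♙ ♙ ♙ ♙ ♙ ♙ · ♙│2
1│♖ · ♗ ♕ ♔ · · ♖│1
  ─────────────────
  a b c d e f g h



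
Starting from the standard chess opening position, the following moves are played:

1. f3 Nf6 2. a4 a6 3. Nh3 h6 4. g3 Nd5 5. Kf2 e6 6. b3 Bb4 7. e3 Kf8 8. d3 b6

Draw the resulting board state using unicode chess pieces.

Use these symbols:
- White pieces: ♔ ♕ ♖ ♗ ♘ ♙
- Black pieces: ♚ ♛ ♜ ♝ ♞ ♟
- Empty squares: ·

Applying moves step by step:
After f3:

♜ ♞ ♝ ♛ ♚ ♝ ♞ ♜
♟ ♟ ♟ ♟ ♟ ♟ ♟ ♟
· · · · · · · ·
· · · · · · · ·
· · · · · · · ·
· · · · · ♙ · ·
♙ ♙ ♙ ♙ ♙ · ♙ ♙
♖ ♘ ♗ ♕ ♔ ♗ ♘ ♖


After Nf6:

♜ ♞ ♝ ♛ ♚ ♝ · ♜
♟ ♟ ♟ ♟ ♟ ♟ ♟ ♟
· · · · · ♞ · ·
· · · · · · · ·
· · · · · · · ·
· · · · · ♙ · ·
♙ ♙ ♙ ♙ ♙ · ♙ ♙
♖ ♘ ♗ ♕ ♔ ♗ ♘ ♖


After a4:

♜ ♞ ♝ ♛ ♚ ♝ · ♜
♟ ♟ ♟ ♟ ♟ ♟ ♟ ♟
· · · · · ♞ · ·
· · · · · · · ·
♙ · · · · · · ·
· · · · · ♙ · ·
· ♙ ♙ ♙ ♙ · ♙ ♙
♖ ♘ ♗ ♕ ♔ ♗ ♘ ♖


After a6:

♜ ♞ ♝ ♛ ♚ ♝ · ♜
· ♟ ♟ ♟ ♟ ♟ ♟ ♟
♟ · · · · ♞ · ·
· · · · · · · ·
♙ · · · · · · ·
· · · · · ♙ · ·
· ♙ ♙ ♙ ♙ · ♙ ♙
♖ ♘ ♗ ♕ ♔ ♗ ♘ ♖


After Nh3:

♜ ♞ ♝ ♛ ♚ ♝ · ♜
· ♟ ♟ ♟ ♟ ♟ ♟ ♟
♟ · · · · ♞ · ·
· · · · · · · ·
♙ · · · · · · ·
· · · · · ♙ · ♘
· ♙ ♙ ♙ ♙ · ♙ ♙
♖ ♘ ♗ ♕ ♔ ♗ · ♖


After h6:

♜ ♞ ♝ ♛ ♚ ♝ · ♜
· ♟ ♟ ♟ ♟ ♟ ♟ ·
♟ · · · · ♞ · ♟
· · · · · · · ·
♙ · · · · · · ·
· · · · · ♙ · ♘
· ♙ ♙ ♙ ♙ · ♙ ♙
♖ ♘ ♗ ♕ ♔ ♗ · ♖


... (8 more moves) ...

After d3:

♜ ♞ ♝ ♛ · ♚ · ♜
· ♟ ♟ ♟ · ♟ ♟ ·
♟ · · · ♟ · · ♟
· · · ♞ · · · ·
♙ ♝ · · · · · ·
· ♙ · ♙ ♙ ♙ ♙ ♘
· · ♙ · · ♔ · ♙
♖ ♘ ♗ ♕ · ♗ · ♖


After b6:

♜ ♞ ♝ ♛ · ♚ · ♜
· · ♟ ♟ · ♟ ♟ ·
♟ ♟ · · ♟ · · ♟
· · · ♞ · · · ·
♙ ♝ · · · · · ·
· ♙ · ♙ ♙ ♙ ♙ ♘
· · ♙ · · ♔ · ♙
♖ ♘ ♗ ♕ · ♗ · ♖



  a b c d e f g h
  ─────────────────
8│♜ ♞ ♝ ♛ · ♚ · ♜│8
7│· · ♟ ♟ · ♟ ♟ ·│7
6│♟ ♟ · · ♟ · · ♟│6
5│· · · ♞ · · · ·│5
4│♙ ♝ · · · · · ·│4
3│· ♙ · ♙ ♙ ♙ ♙ ♘│3
2│· · ♙ · · ♔ · ♙│2
1│♖ ♘ ♗ ♕ · ♗ · ♖│1
  ─────────────────
  a b c d e f g h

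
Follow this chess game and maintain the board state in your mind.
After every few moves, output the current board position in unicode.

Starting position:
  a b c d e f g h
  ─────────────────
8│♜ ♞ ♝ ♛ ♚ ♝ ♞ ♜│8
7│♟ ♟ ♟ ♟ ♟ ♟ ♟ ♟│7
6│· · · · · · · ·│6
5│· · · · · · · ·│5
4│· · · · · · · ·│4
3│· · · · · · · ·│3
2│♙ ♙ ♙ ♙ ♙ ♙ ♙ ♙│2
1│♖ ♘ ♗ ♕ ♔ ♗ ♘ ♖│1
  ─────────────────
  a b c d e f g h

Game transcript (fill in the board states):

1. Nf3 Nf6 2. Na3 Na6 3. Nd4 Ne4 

  a b c d e f g h
  ─────────────────
8│♜ · ♝ ♛ ♚ ♝ · ♜│8
7│♟ ♟ ♟ ♟ ♟ ♟ ♟ ♟│7
6│♞ · · · · · · ·│6
5│· · · · · · · ·│5
4│· · · ♘ ♞ · · ·│4
3│♘ · · · · · · ·│3
2│♙ ♙ ♙ ♙ ♙ ♙ ♙ ♙│2
1│♖ · ♗ ♕ ♔ ♗ · ♖│1
  ─────────────────
  a b c d e f g h

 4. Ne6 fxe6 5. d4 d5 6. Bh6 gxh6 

  a b c d e f g h
  ─────────────────
8│♜ · ♝ ♛ ♚ ♝ · ♜│8
7│♟ ♟ ♟ · ♟ · · ♟│7
6│♞ · · · ♟ · · ♟│6
5│· · · ♟ · · · ·│5
4│· · · ♙ ♞ · · ·│4
3│♘ · · · · · · ·│3
2│♙ ♙ ♙ · ♙ ♙ ♙ ♙│2
1│♖ · · ♕ ♔ ♗ · ♖│1
  ─────────────────
  a b c d e f g h

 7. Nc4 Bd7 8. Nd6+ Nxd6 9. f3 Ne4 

  a b c d e f g h
  ─────────────────
8│♜ · · ♛ ♚ ♝ · ♜│8
7│♟ ♟ ♟ ♝ ♟ · · ♟│7
6│♞ · · · ♟ · · ♟│6
5│· · · ♟ · · · ·│5
4│· · · ♙ ♞ · · ·│4
3│· · · · · ♙ · ·│3
2│♙ ♙ ♙ · ♙ · ♙ ♙│2
1│♖ · · ♕ ♔ ♗ · ♖│1
  ─────────────────
  a b c d e f g h

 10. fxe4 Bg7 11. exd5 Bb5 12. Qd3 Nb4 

  a b c d e f g h
  ─────────────────
8│♜ · · ♛ ♚ · · ♜│8
7│♟ ♟ ♟ · ♟ · ♝ ♟│7
6│· · · · ♟ · · ♟│6
5│· ♝ · ♙ · · · ·│5
4│· ♞ · ♙ · · · ·│4
3│· · · ♕ · · · ·│3
2│♙ ♙ ♙ · ♙ · ♙ ♙│2
1│♖ · · · ♔ ♗ · ♖│1
  ─────────────────
  a b c d e f g h

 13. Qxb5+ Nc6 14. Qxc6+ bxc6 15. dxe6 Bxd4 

  a b c d e f g h
  ─────────────────
8│♜ · · ♛ ♚ · · ♜│8
7│♟ · ♟ · ♟ · · ♟│7
6│· · ♟ · ♙ · · ♟│6
5│· · · · · · · ·│5
4│· · · ♝ · · · ·│4
3│· · · · · · · ·│3
2│♙ ♙ ♙ · ♙ · ♙ ♙│2
1│♖ · · · ♔ ♗ · ♖│1
  ─────────────────
  a b c d e f g h



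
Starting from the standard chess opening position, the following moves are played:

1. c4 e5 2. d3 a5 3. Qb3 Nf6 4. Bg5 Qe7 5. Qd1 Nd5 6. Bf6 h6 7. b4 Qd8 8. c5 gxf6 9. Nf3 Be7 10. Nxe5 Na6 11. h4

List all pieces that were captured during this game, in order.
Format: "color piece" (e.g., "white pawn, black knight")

Tracking captures:
  gxf6: captured white bishop
  Nxe5: captured black pawn

white bishop, black pawn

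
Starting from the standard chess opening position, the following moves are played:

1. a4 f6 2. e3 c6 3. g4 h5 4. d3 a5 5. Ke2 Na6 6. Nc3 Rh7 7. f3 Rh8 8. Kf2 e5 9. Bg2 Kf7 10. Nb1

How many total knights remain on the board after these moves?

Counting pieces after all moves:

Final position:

  a b c d e f g h
  ─────────────────
8│♜ · ♝ ♛ · ♝ ♞ ♜│8
7│· ♟ · ♟ · ♚ ♟ ·│7
6│♞ · ♟ · · ♟ · ·│6
5│♟ · · · ♟ · · ♟│5
4│♙ · · · · · ♙ ·│4
3│· · · ♙ ♙ ♙ · ·│3
2│· ♙ ♙ · · ♔ ♗ ♙│2
1│♖ ♘ ♗ ♕ · · ♘ ♖│1
  ─────────────────
  a b c d e f g h


4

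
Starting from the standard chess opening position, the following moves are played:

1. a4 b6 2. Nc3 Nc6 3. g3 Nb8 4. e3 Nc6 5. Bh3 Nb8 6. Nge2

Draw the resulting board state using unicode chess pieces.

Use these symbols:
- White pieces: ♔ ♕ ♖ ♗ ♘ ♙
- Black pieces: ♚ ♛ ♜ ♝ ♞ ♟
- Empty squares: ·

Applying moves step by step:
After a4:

♜ ♞ ♝ ♛ ♚ ♝ ♞ ♜
♟ ♟ ♟ ♟ ♟ ♟ ♟ ♟
· · · · · · · ·
· · · · · · · ·
♙ · · · · · · ·
· · · · · · · ·
· ♙ ♙ ♙ ♙ ♙ ♙ ♙
♖ ♘ ♗ ♕ ♔ ♗ ♘ ♖


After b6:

♜ ♞ ♝ ♛ ♚ ♝ ♞ ♜
♟ · ♟ ♟ ♟ ♟ ♟ ♟
· ♟ · · · · · ·
· · · · · · · ·
♙ · · · · · · ·
· · · · · · · ·
· ♙ ♙ ♙ ♙ ♙ ♙ ♙
♖ ♘ ♗ ♕ ♔ ♗ ♘ ♖


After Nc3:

♜ ♞ ♝ ♛ ♚ ♝ ♞ ♜
♟ · ♟ ♟ ♟ ♟ ♟ ♟
· ♟ · · · · · ·
· · · · · · · ·
♙ · · · · · · ·
· · ♘ · · · · ·
· ♙ ♙ ♙ ♙ ♙ ♙ ♙
♖ · ♗ ♕ ♔ ♗ ♘ ♖


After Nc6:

♜ · ♝ ♛ ♚ ♝ ♞ ♜
♟ · ♟ ♟ ♟ ♟ ♟ ♟
· ♟ ♞ · · · · ·
· · · · · · · ·
♙ · · · · · · ·
· · ♘ · · · · ·
· ♙ ♙ ♙ ♙ ♙ ♙ ♙
♖ · ♗ ♕ ♔ ♗ ♘ ♖


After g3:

♜ · ♝ ♛ ♚ ♝ ♞ ♜
♟ · ♟ ♟ ♟ ♟ ♟ ♟
· ♟ ♞ · · · · ·
· · · · · · · ·
♙ · · · · · · ·
· · ♘ · · · ♙ ·
· ♙ ♙ ♙ ♙ ♙ · ♙
♖ · ♗ ♕ ♔ ♗ ♘ ♖


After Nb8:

♜ ♞ ♝ ♛ ♚ ♝ ♞ ♜
♟ · ♟ ♟ ♟ ♟ ♟ ♟
· ♟ · · · · · ·
· · · · · · · ·
♙ · · · · · · ·
· · ♘ · · · ♙ ·
· ♙ ♙ ♙ ♙ ♙ · ♙
♖ · ♗ ♕ ♔ ♗ ♘ ♖


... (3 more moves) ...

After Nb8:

♜ ♞ ♝ ♛ ♚ ♝ ♞ ♜
♟ · ♟ ♟ ♟ ♟ ♟ ♟
· ♟ · · · · · ·
· · · · · · · ·
♙ · · · · · · ·
· · ♘ · ♙ · ♙ ♗
· ♙ ♙ ♙ · ♙ · ♙
♖ · ♗ ♕ ♔ · ♘ ♖


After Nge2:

♜ ♞ ♝ ♛ ♚ ♝ ♞ ♜
♟ · ♟ ♟ ♟ ♟ ♟ ♟
· ♟ · · · · · ·
· · · · · · · ·
♙ · · · · · · ·
· · ♘ · ♙ · ♙ ♗
· ♙ ♙ ♙ ♘ ♙ · ♙
♖ · ♗ ♕ ♔ · · ♖



  a b c d e f g h
  ─────────────────
8│♜ ♞ ♝ ♛ ♚ ♝ ♞ ♜│8
7│♟ · ♟ ♟ ♟ ♟ ♟ ♟│7
6│· ♟ · · · · · ·│6
5│· · · · · · · ·│5
4│♙ · · · · · · ·│4
3│· · ♘ · ♙ · ♙ ♗│3
2│· ♙ ♙ ♙ ♘ ♙ · ♙│2
1│♖ · ♗ ♕ ♔ · · ♖│1
  ─────────────────
  a b c d e f g h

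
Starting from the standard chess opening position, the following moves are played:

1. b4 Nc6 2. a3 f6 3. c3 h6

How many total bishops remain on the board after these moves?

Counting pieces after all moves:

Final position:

  a b c d e f g h
  ─────────────────
8│♜ · ♝ ♛ ♚ ♝ ♞ ♜│8
7│♟ ♟ ♟ ♟ ♟ · ♟ ·│7
6│· · ♞ · · ♟ · ♟│6
5│· · · · · · · ·│5
4│· ♙ · · · · · ·│4
3│♙ · ♙ · · · · ·│3
2│· · · ♙ ♙ ♙ ♙ ♙│2
1│♖ ♘ ♗ ♕ ♔ ♗ ♘ ♖│1
  ─────────────────
  a b c d e f g h


4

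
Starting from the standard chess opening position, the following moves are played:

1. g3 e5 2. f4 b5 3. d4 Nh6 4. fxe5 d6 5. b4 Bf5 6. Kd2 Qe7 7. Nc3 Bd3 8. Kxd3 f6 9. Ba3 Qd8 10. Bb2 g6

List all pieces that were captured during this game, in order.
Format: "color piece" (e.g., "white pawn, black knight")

Tracking captures:
  fxe5: captured black pawn
  Kxd3: captured black bishop

black pawn, black bishop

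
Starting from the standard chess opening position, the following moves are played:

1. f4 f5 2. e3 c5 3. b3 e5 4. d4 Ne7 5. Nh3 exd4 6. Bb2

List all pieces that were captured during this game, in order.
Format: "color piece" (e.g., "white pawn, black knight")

Tracking captures:
  exd4: captured white pawn

white pawn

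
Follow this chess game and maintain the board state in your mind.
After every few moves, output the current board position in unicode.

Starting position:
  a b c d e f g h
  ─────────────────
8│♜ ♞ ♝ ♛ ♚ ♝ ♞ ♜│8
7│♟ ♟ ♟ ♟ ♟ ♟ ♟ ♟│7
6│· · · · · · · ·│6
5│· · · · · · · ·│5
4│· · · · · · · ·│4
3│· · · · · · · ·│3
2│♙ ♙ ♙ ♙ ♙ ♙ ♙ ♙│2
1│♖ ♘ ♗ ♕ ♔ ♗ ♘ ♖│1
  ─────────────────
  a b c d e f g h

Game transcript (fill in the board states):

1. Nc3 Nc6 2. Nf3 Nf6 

  a b c d e f g h
  ─────────────────
8│♜ · ♝ ♛ ♚ ♝ · ♜│8
7│♟ ♟ ♟ ♟ ♟ ♟ ♟ ♟│7
6│· · ♞ · · ♞ · ·│6
5│· · · · · · · ·│5
4│· · · · · · · ·│4
3│· · ♘ · · ♘ · ·│3
2│♙ ♙ ♙ ♙ ♙ ♙ ♙ ♙│2
1│♖ · ♗ ♕ ♔ ♗ · ♖│1
  ─────────────────
  a b c d e f g h

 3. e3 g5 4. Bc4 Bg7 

  a b c d e f g h
  ─────────────────
8│♜ · ♝ ♛ ♚ · · ♜│8
7│♟ ♟ ♟ ♟ ♟ ♟ ♝ ♟│7
6│· · ♞ · · ♞ · ·│6
5│· · · · · · ♟ ·│5
4│· · ♗ · · · · ·│4
3│· · ♘ · ♙ ♘ · ·│3
2│♙ ♙ ♙ ♙ · ♙ ♙ ♙│2
1│♖ · ♗ ♕ ♔ · · ♖│1
  ─────────────────
  a b c d e f g h

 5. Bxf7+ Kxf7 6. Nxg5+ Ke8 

  a b c d e f g h
  ─────────────────
8│♜ · ♝ ♛ ♚ · · ♜│8
7│♟ ♟ ♟ ♟ ♟ · ♝ ♟│7
6│· · ♞ · · ♞ · ·│6
5│· · · · · · ♘ ·│5
4│· · · · · · · ·│4
3│· · ♘ · ♙ · · ·│3
2│♙ ♙ ♙ ♙ · ♙ ♙ ♙│2
1│♖ · ♗ ♕ ♔ · · ♖│1
  ─────────────────
  a b c d e f g h

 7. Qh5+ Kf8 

  a b c d e f g h
  ─────────────────
8│♜ · ♝ ♛ · ♚ · ♜│8
7│♟ ♟ ♟ ♟ ♟ · ♝ ♟│7
6│· · ♞ · · ♞ · ·│6
5│· · · · · · ♘ ♕│5
4│· · · · · · · ·│4
3│· · ♘ · ♙ · · ·│3
2│♙ ♙ ♙ ♙ · ♙ ♙ ♙│2
1│♖ · ♗ · ♔ · · ♖│1
  ─────────────────
  a b c d e f g h


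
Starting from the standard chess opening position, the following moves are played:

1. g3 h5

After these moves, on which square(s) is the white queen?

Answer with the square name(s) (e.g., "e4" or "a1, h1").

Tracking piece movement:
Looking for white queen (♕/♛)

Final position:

  a b c d e f g h
  ─────────────────
8│♜ ♞ ♝ ♛ ♚ ♝ ♞ ♜│8
7│♟ ♟ ♟ ♟ ♟ ♟ ♟ ·│7
6│· · · · · · · ·│6
5│· · · · · · · ♟│5
4│· · · · · · · ·│4
3│· · · · · · ♙ ·│3
2│♙ ♙ ♙ ♙ ♙ ♙ · ♙│2
1│♖ ♘ ♗ ♕ ♔ ♗ ♘ ♖│1
  ─────────────────
  a b c d e f g h


d1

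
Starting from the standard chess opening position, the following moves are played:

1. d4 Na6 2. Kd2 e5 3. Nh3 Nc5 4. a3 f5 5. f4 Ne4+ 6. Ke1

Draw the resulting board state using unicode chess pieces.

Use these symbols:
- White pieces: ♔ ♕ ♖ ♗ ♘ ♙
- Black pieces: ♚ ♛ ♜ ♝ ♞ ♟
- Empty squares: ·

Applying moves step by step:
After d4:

♜ ♞ ♝ ♛ ♚ ♝ ♞ ♜
♟ ♟ ♟ ♟ ♟ ♟ ♟ ♟
· · · · · · · ·
· · · · · · · ·
· · · ♙ · · · ·
· · · · · · · ·
♙ ♙ ♙ · ♙ ♙ ♙ ♙
♖ ♘ ♗ ♕ ♔ ♗ ♘ ♖


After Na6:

♜ · ♝ ♛ ♚ ♝ ♞ ♜
♟ ♟ ♟ ♟ ♟ ♟ ♟ ♟
♞ · · · · · · ·
· · · · · · · ·
· · · ♙ · · · ·
· · · · · · · ·
♙ ♙ ♙ · ♙ ♙ ♙ ♙
♖ ♘ ♗ ♕ ♔ ♗ ♘ ♖


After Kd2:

♜ · ♝ ♛ ♚ ♝ ♞ ♜
♟ ♟ ♟ ♟ ♟ ♟ ♟ ♟
♞ · · · · · · ·
· · · · · · · ·
· · · ♙ · · · ·
· · · · · · · ·
♙ ♙ ♙ ♔ ♙ ♙ ♙ ♙
♖ ♘ ♗ ♕ · ♗ ♘ ♖


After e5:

♜ · ♝ ♛ ♚ ♝ ♞ ♜
♟ ♟ ♟ ♟ · ♟ ♟ ♟
♞ · · · · · · ·
· · · · ♟ · · ·
· · · ♙ · · · ·
· · · · · · · ·
♙ ♙ ♙ ♔ ♙ ♙ ♙ ♙
♖ ♘ ♗ ♕ · ♗ ♘ ♖


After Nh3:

♜ · ♝ ♛ ♚ ♝ ♞ ♜
♟ ♟ ♟ ♟ · ♟ ♟ ♟
♞ · · · · · · ·
· · · · ♟ · · ·
· · · ♙ · · · ·
· · · · · · · ♘
♙ ♙ ♙ ♔ ♙ ♙ ♙ ♙
♖ ♘ ♗ ♕ · ♗ · ♖


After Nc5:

♜ · ♝ ♛ ♚ ♝ ♞ ♜
♟ ♟ ♟ ♟ · ♟ ♟ ♟
· · · · · · · ·
· · ♞ · ♟ · · ·
· · · ♙ · · · ·
· · · · · · · ♘
♙ ♙ ♙ ♔ ♙ ♙ ♙ ♙
♖ ♘ ♗ ♕ · ♗ · ♖


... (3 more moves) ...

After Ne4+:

♜ · ♝ ♛ ♚ ♝ ♞ ♜
♟ ♟ ♟ ♟ · · ♟ ♟
· · · · · · · ·
· · · · ♟ ♟ · ·
· · · ♙ ♞ ♙ · ·
♙ · · · · · · ♘
· ♙ ♙ ♔ ♙ · ♙ ♙
♖ ♘ ♗ ♕ · ♗ · ♖


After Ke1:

♜ · ♝ ♛ ♚ ♝ ♞ ♜
♟ ♟ ♟ ♟ · · ♟ ♟
· · · · · · · ·
· · · · ♟ ♟ · ·
· · · ♙ ♞ ♙ · ·
♙ · · · · · · ♘
· ♙ ♙ · ♙ · ♙ ♙
♖ ♘ ♗ ♕ ♔ ♗ · ♖



  a b c d e f g h
  ─────────────────
8│♜ · ♝ ♛ ♚ ♝ ♞ ♜│8
7│♟ ♟ ♟ ♟ · · ♟ ♟│7
6│· · · · · · · ·│6
5│· · · · ♟ ♟ · ·│5
4│· · · ♙ ♞ ♙ · ·│4
3│♙ · · · · · · ♘│3
2│· ♙ ♙ · ♙ · ♙ ♙│2
1│♖ ♘ ♗ ♕ ♔ ♗ · ♖│1
  ─────────────────
  a b c d e f g h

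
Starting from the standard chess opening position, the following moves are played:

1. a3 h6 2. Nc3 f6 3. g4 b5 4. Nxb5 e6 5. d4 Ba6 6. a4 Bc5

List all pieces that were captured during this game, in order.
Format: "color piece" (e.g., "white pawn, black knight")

Tracking captures:
  Nxb5: captured black pawn

black pawn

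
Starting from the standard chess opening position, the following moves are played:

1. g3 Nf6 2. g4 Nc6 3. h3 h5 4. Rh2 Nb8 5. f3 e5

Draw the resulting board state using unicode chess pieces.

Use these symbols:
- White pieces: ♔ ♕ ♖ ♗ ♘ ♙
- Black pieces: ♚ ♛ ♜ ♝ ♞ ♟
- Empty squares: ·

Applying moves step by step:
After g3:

♜ ♞ ♝ ♛ ♚ ♝ ♞ ♜
♟ ♟ ♟ ♟ ♟ ♟ ♟ ♟
· · · · · · · ·
· · · · · · · ·
· · · · · · · ·
· · · · · · ♙ ·
♙ ♙ ♙ ♙ ♙ ♙ · ♙
♖ ♘ ♗ ♕ ♔ ♗ ♘ ♖


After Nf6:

♜ ♞ ♝ ♛ ♚ ♝ · ♜
♟ ♟ ♟ ♟ ♟ ♟ ♟ ♟
· · · · · ♞ · ·
· · · · · · · ·
· · · · · · · ·
· · · · · · ♙ ·
♙ ♙ ♙ ♙ ♙ ♙ · ♙
♖ ♘ ♗ ♕ ♔ ♗ ♘ ♖


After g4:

♜ ♞ ♝ ♛ ♚ ♝ · ♜
♟ ♟ ♟ ♟ ♟ ♟ ♟ ♟
· · · · · ♞ · ·
· · · · · · · ·
· · · · · · ♙ ·
· · · · · · · ·
♙ ♙ ♙ ♙ ♙ ♙ · ♙
♖ ♘ ♗ ♕ ♔ ♗ ♘ ♖


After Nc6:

♜ · ♝ ♛ ♚ ♝ · ♜
♟ ♟ ♟ ♟ ♟ ♟ ♟ ♟
· · ♞ · · ♞ · ·
· · · · · · · ·
· · · · · · ♙ ·
· · · · · · · ·
♙ ♙ ♙ ♙ ♙ ♙ · ♙
♖ ♘ ♗ ♕ ♔ ♗ ♘ ♖


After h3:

♜ · ♝ ♛ ♚ ♝ · ♜
♟ ♟ ♟ ♟ ♟ ♟ ♟ ♟
· · ♞ · · ♞ · ·
· · · · · · · ·
· · · · · · ♙ ·
· · · · · · · ♙
♙ ♙ ♙ ♙ ♙ ♙ · ·
♖ ♘ ♗ ♕ ♔ ♗ ♘ ♖


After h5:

♜ · ♝ ♛ ♚ ♝ · ♜
♟ ♟ ♟ ♟ ♟ ♟ ♟ ·
· · ♞ · · ♞ · ·
· · · · · · · ♟
· · · · · · ♙ ·
· · · · · · · ♙
♙ ♙ ♙ ♙ ♙ ♙ · ·
♖ ♘ ♗ ♕ ♔ ♗ ♘ ♖


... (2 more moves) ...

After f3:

♜ ♞ ♝ ♛ ♚ ♝ · ♜
♟ ♟ ♟ ♟ ♟ ♟ ♟ ·
· · · · · ♞ · ·
· · · · · · · ♟
· · · · · · ♙ ·
· · · · · ♙ · ♙
♙ ♙ ♙ ♙ ♙ · · ♖
♖ ♘ ♗ ♕ ♔ ♗ ♘ ·


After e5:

♜ ♞ ♝ ♛ ♚ ♝ · ♜
♟ ♟ ♟ ♟ · ♟ ♟ ·
· · · · · ♞ · ·
· · · · ♟ · · ♟
· · · · · · ♙ ·
· · · · · ♙ · ♙
♙ ♙ ♙ ♙ ♙ · · ♖
♖ ♘ ♗ ♕ ♔ ♗ ♘ ·



  a b c d e f g h
  ─────────────────
8│♜ ♞ ♝ ♛ ♚ ♝ · ♜│8
7│♟ ♟ ♟ ♟ · ♟ ♟ ·│7
6│· · · · · ♞ · ·│6
5│· · · · ♟ · · ♟│5
4│· · · · · · ♙ ·│4
3│· · · · · ♙ · ♙│3
2│♙ ♙ ♙ ♙ ♙ · · ♖│2
1│♖ ♘ ♗ ♕ ♔ ♗ ♘ ·│1
  ─────────────────
  a b c d e f g h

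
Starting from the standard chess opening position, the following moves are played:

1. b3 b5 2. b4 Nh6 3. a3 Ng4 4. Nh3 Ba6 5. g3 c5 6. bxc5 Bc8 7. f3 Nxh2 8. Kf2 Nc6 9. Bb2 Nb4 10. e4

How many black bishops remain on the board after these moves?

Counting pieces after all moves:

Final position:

  a b c d e f g h
  ─────────────────
8│♜ · ♝ ♛ ♚ ♝ · ♜│8
7│♟ · · ♟ ♟ ♟ ♟ ♟│7
6│· · · · · · · ·│6
5│· ♟ ♙ · · · · ·│5
4│· ♞ · · ♙ · · ·│4
3│♙ · · · · ♙ ♙ ♘│3
2│· ♗ ♙ ♙ · ♔ · ♞│2
1│♖ ♘ · ♕ · ♗ · ♖│1
  ─────────────────
  a b c d e f g h


2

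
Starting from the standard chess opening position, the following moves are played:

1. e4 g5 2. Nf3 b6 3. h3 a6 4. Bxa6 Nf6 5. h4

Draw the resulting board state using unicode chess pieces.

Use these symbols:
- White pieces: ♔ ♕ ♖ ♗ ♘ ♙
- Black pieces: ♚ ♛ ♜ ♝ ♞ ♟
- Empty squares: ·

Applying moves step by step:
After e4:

♜ ♞ ♝ ♛ ♚ ♝ ♞ ♜
♟ ♟ ♟ ♟ ♟ ♟ ♟ ♟
· · · · · · · ·
· · · · · · · ·
· · · · ♙ · · ·
· · · · · · · ·
♙ ♙ ♙ ♙ · ♙ ♙ ♙
♖ ♘ ♗ ♕ ♔ ♗ ♘ ♖


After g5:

♜ ♞ ♝ ♛ ♚ ♝ ♞ ♜
♟ ♟ ♟ ♟ ♟ ♟ · ♟
· · · · · · · ·
· · · · · · ♟ ·
· · · · ♙ · · ·
· · · · · · · ·
♙ ♙ ♙ ♙ · ♙ ♙ ♙
♖ ♘ ♗ ♕ ♔ ♗ ♘ ♖


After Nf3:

♜ ♞ ♝ ♛ ♚ ♝ ♞ ♜
♟ ♟ ♟ ♟ ♟ ♟ · ♟
· · · · · · · ·
· · · · · · ♟ ·
· · · · ♙ · · ·
· · · · · ♘ · ·
♙ ♙ ♙ ♙ · ♙ ♙ ♙
♖ ♘ ♗ ♕ ♔ ♗ · ♖


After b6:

♜ ♞ ♝ ♛ ♚ ♝ ♞ ♜
♟ · ♟ ♟ ♟ ♟ · ♟
· ♟ · · · · · ·
· · · · · · ♟ ·
· · · · ♙ · · ·
· · · · · ♘ · ·
♙ ♙ ♙ ♙ · ♙ ♙ ♙
♖ ♘ ♗ ♕ ♔ ♗ · ♖


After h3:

♜ ♞ ♝ ♛ ♚ ♝ ♞ ♜
♟ · ♟ ♟ ♟ ♟ · ♟
· ♟ · · · · · ·
· · · · · · ♟ ·
· · · · ♙ · · ·
· · · · · ♘ · ♙
♙ ♙ ♙ ♙ · ♙ ♙ ·
♖ ♘ ♗ ♕ ♔ ♗ · ♖


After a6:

♜ ♞ ♝ ♛ ♚ ♝ ♞ ♜
· · ♟ ♟ ♟ ♟ · ♟
♟ ♟ · · · · · ·
· · · · · · ♟ ·
· · · · ♙ · · ·
· · · · · ♘ · ♙
♙ ♙ ♙ ♙ · ♙ ♙ ·
♖ ♘ ♗ ♕ ♔ ♗ · ♖


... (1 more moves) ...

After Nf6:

♜ ♞ ♝ ♛ ♚ ♝ · ♜
· · ♟ ♟ ♟ ♟ · ♟
♗ ♟ · · · ♞ · ·
· · · · · · ♟ ·
· · · · ♙ · · ·
· · · · · ♘ · ♙
♙ ♙ ♙ ♙ · ♙ ♙ ·
♖ ♘ ♗ ♕ ♔ · · ♖


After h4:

♜ ♞ ♝ ♛ ♚ ♝ · ♜
· · ♟ ♟ ♟ ♟ · ♟
♗ ♟ · · · ♞ · ·
· · · · · · ♟ ·
· · · · ♙ · · ♙
· · · · · ♘ · ·
♙ ♙ ♙ ♙ · ♙ ♙ ·
♖ ♘ ♗ ♕ ♔ · · ♖



  a b c d e f g h
  ─────────────────
8│♜ ♞ ♝ ♛ ♚ ♝ · ♜│8
7│· · ♟ ♟ ♟ ♟ · ♟│7
6│♗ ♟ · · · ♞ · ·│6
5│· · · · · · ♟ ·│5
4│· · · · ♙ · · ♙│4
3│· · · · · ♘ · ·│3
2│♙ ♙ ♙ ♙ · ♙ ♙ ·│2
1│♖ ♘ ♗ ♕ ♔ · · ♖│1
  ─────────────────
  a b c d e f g h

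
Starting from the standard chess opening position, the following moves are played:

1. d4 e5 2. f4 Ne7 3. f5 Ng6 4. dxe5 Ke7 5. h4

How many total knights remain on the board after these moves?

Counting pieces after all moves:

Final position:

  a b c d e f g h
  ─────────────────
8│♜ ♞ ♝ ♛ · ♝ · ♜│8
7│♟ ♟ ♟ ♟ ♚ ♟ ♟ ♟│7
6│· · · · · · ♞ ·│6
5│· · · · ♙ ♙ · ·│5
4│· · · · · · · ♙│4
3│· · · · · · · ·│3
2│♙ ♙ ♙ · ♙ · ♙ ·│2
1│♖ ♘ ♗ ♕ ♔ ♗ ♘ ♖│1
  ─────────────────
  a b c d e f g h


4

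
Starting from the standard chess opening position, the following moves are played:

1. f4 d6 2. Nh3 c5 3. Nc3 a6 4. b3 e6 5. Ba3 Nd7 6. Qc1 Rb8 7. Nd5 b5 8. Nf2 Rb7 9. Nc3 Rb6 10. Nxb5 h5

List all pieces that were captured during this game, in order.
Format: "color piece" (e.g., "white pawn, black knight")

Tracking captures:
  Nxb5: captured black pawn

black pawn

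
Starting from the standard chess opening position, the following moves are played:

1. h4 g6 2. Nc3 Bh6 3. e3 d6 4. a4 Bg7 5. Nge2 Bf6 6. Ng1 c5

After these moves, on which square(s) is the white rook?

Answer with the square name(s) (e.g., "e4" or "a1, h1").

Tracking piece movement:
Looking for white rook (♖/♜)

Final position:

  a b c d e f g h
  ─────────────────
8│♜ ♞ ♝ ♛ ♚ · ♞ ♜│8
7│♟ ♟ · · ♟ ♟ · ♟│7
6│· · · ♟ · ♝ ♟ ·│6
5│· · ♟ · · · · ·│5
4│♙ · · · · · · ♙│4
3│· · ♘ · ♙ · · ·│3
2│· ♙ ♙ ♙ · ♙ ♙ ·│2
1│♖ · ♗ ♕ ♔ ♗ ♘ ♖│1
  ─────────────────
  a b c d e f g h


a1, h1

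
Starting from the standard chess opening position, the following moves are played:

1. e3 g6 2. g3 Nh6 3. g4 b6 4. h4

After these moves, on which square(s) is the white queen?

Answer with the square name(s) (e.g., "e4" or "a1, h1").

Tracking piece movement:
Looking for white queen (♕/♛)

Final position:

  a b c d e f g h
  ─────────────────
8│♜ ♞ ♝ ♛ ♚ ♝ · ♜│8
7│♟ · ♟ ♟ ♟ ♟ · ♟│7
6│· ♟ · · · · ♟ ♞│6
5│· · · · · · · ·│5
4│· · · · · · ♙ ♙│4
3│· · · · ♙ · · ·│3
2│♙ ♙ ♙ ♙ · ♙ · ·│2
1│♖ ♘ ♗ ♕ ♔ ♗ ♘ ♖│1
  ─────────────────
  a b c d e f g h


d1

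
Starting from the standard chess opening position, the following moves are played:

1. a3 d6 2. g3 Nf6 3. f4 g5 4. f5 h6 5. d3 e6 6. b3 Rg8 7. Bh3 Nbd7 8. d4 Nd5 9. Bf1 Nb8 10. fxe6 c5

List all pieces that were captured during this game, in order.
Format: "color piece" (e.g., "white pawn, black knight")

Tracking captures:
  fxe6: captured black pawn

black pawn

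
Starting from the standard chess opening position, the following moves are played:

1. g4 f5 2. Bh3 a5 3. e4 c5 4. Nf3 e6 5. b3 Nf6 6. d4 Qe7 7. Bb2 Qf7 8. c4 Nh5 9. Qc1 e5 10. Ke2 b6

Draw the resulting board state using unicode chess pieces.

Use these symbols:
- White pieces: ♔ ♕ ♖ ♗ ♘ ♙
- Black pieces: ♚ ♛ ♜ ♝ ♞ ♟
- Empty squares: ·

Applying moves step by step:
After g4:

♜ ♞ ♝ ♛ ♚ ♝ ♞ ♜
♟ ♟ ♟ ♟ ♟ ♟ ♟ ♟
· · · · · · · ·
· · · · · · · ·
· · · · · · ♙ ·
· · · · · · · ·
♙ ♙ ♙ ♙ ♙ ♙ · ♙
♖ ♘ ♗ ♕ ♔ ♗ ♘ ♖


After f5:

♜ ♞ ♝ ♛ ♚ ♝ ♞ ♜
♟ ♟ ♟ ♟ ♟ · ♟ ♟
· · · · · · · ·
· · · · · ♟ · ·
· · · · · · ♙ ·
· · · · · · · ·
♙ ♙ ♙ ♙ ♙ ♙ · ♙
♖ ♘ ♗ ♕ ♔ ♗ ♘ ♖


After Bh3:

♜ ♞ ♝ ♛ ♚ ♝ ♞ ♜
♟ ♟ ♟ ♟ ♟ · ♟ ♟
· · · · · · · ·
· · · · · ♟ · ·
· · · · · · ♙ ·
· · · · · · · ♗
♙ ♙ ♙ ♙ ♙ ♙ · ♙
♖ ♘ ♗ ♕ ♔ · ♘ ♖


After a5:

♜ ♞ ♝ ♛ ♚ ♝ ♞ ♜
· ♟ ♟ ♟ ♟ · ♟ ♟
· · · · · · · ·
♟ · · · · ♟ · ·
· · · · · · ♙ ·
· · · · · · · ♗
♙ ♙ ♙ ♙ ♙ ♙ · ♙
♖ ♘ ♗ ♕ ♔ · ♘ ♖


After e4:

♜ ♞ ♝ ♛ ♚ ♝ ♞ ♜
· ♟ ♟ ♟ ♟ · ♟ ♟
· · · · · · · ·
♟ · · · · ♟ · ·
· · · · ♙ · ♙ ·
· · · · · · · ♗
♙ ♙ ♙ ♙ · ♙ · ♙
♖ ♘ ♗ ♕ ♔ · ♘ ♖


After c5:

♜ ♞ ♝ ♛ ♚ ♝ ♞ ♜
· ♟ · ♟ ♟ · ♟ ♟
· · · · · · · ·
♟ · ♟ · · ♟ · ·
· · · · ♙ · ♙ ·
· · · · · · · ♗
♙ ♙ ♙ ♙ · ♙ · ♙
♖ ♘ ♗ ♕ ♔ · ♘ ♖


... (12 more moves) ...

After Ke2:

♜ ♞ ♝ · ♚ ♝ · ♜
· ♟ · ♟ · ♛ ♟ ♟
· · · · · · · ·
♟ · ♟ · ♟ ♟ · ♞
· · ♙ ♙ ♙ · ♙ ·
· ♙ · · · ♘ · ♗
♙ ♗ · · ♔ ♙ · ♙
♖ ♘ ♕ · · · · ♖


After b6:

♜ ♞ ♝ · ♚ ♝ · ♜
· · · ♟ · ♛ ♟ ♟
· ♟ · · · · · ·
♟ · ♟ · ♟ ♟ · ♞
· · ♙ ♙ ♙ · ♙ ·
· ♙ · · · ♘ · ♗
♙ ♗ · · ♔ ♙ · ♙
♖ ♘ ♕ · · · · ♖



  a b c d e f g h
  ─────────────────
8│♜ ♞ ♝ · ♚ ♝ · ♜│8
7│· · · ♟ · ♛ ♟ ♟│7
6│· ♟ · · · · · ·│6
5│♟ · ♟ · ♟ ♟ · ♞│5
4│· · ♙ ♙ ♙ · ♙ ·│4
3│· ♙ · · · ♘ · ♗│3
2│♙ ♗ · · ♔ ♙ · ♙│2
1│♖ ♘ ♕ · · · · ♖│1
  ─────────────────
  a b c d e f g h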